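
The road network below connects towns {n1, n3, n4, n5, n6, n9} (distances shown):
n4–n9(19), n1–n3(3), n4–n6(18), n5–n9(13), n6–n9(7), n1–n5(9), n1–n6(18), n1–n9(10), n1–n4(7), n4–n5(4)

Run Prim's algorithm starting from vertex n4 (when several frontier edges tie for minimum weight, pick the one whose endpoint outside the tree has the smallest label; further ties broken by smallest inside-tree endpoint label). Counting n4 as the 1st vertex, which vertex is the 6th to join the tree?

Prim, starting at n4.
Step 1: cheapest edge leaving the tree is n4–n5 (4); add n5.
Step 2: cheapest edge leaving the tree is n1–n4 (7); add n1.
Step 3: cheapest edge leaving the tree is n1–n3 (3); add n3.
Step 4: cheapest edge leaving the tree is n1–n9 (10); add n9.
Step 5: cheapest edge leaving the tree is n6–n9 (7); add n6.
Vertex order: n4, n5, n1, n3, n9, n6. The 6th vertex is n6.

n6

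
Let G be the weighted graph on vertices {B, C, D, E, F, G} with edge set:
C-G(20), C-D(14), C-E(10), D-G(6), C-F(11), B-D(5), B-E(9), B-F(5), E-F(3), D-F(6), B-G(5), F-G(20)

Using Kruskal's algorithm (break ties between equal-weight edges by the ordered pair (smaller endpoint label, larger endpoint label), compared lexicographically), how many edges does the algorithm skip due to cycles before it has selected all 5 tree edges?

3

Sort edges by weight, then run Kruskal:
E-F (3): add. Components now {B} {C} {D} {E,F} {G}
B-D (5): add. Components now {B,D} {C} {E,F} {G}
B-F (5): add. Components now {B,D,E,F} {C} {G}
B-G (5): add. Components now {B,D,E,F,G} {C}
D-F (6): skip — D and F already connected.
D-G (6): skip — D and G already connected.
B-E (9): skip — B and E already connected.
C-E (10): add. Components now {B,C,D,E,F,G}
Edges rejected before the tree was complete: 3.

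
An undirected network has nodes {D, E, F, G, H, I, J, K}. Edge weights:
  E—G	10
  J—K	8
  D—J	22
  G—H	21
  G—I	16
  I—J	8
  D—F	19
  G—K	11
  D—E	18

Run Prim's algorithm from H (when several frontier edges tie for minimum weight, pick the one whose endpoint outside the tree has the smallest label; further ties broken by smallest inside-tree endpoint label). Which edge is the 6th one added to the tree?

D-E

Prim's algorithm from H:
Step 1: frontier [G—H 21] → take G—H (21); add G.
Step 2: frontier [E—G 10, G—K 11, G—I 16] → take E—G (10); add E.
Step 3: frontier [D—E 18, G—K 11, G—I 16] → take G—K (11); add K.
Step 4: frontier [D—E 18, G—I 16, J—K 8] → take J—K (8); add J.
Step 5: frontier [D—E 18, G—I 16, I—J 8, D—J 22] → take I—J (8); add I.
Step 6: frontier [D—E 18, D—J 22] → take D—E (18); add D.
Step 7: frontier [D—F 19] → take D—F (19); add F.
The 6th edge added is D—E.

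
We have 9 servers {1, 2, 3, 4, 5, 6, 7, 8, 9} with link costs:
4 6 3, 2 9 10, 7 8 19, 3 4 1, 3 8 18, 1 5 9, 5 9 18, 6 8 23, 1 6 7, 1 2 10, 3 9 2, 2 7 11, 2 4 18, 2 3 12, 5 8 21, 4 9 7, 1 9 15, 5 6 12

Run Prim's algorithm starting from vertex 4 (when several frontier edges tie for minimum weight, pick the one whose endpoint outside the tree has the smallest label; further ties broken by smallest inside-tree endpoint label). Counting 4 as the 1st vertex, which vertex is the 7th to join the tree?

Prim, starting at 4.
Step 1: cheapest edge leaving the tree is 3 4 (1); add 3.
Step 2: cheapest edge leaving the tree is 3 9 (2); add 9.
Step 3: cheapest edge leaving the tree is 4 6 (3); add 6.
Step 4: cheapest edge leaving the tree is 1 6 (7); add 1.
Step 5: cheapest edge leaving the tree is 1 5 (9); add 5.
Step 6: cheapest edge leaving the tree is 1 2 (10); add 2.
Step 7: cheapest edge leaving the tree is 2 7 (11); add 7.
Step 8: cheapest edge leaving the tree is 3 8 (18); add 8.
Vertex order: 4, 3, 9, 6, 1, 5, 2, 7, 8. The 7th vertex is 2.

2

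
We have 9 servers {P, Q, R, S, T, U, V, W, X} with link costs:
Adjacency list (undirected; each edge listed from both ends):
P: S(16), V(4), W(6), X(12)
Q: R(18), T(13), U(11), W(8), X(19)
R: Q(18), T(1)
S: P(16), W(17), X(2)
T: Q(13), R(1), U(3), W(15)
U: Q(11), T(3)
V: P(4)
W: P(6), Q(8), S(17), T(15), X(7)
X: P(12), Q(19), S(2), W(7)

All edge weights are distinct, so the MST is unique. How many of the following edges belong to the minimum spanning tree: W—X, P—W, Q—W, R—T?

4

Kruskal's algorithm — process edges by increasing weight (ties by edge label):
R—T (1): add — endpoints in different components.
S—X (2): add — endpoints in different components.
T—U (3): add — endpoints in different components.
P—V (4): add — endpoints in different components.
P—W (6): add — endpoints in different components.
W—X (7): add — endpoints in different components.
Q—W (8): add — endpoints in different components.
Q—U (11): add — endpoints in different components.
MST edge set: {R—T, S—X, T—U, P—V, P—W, W—X, Q—W, Q—U}.
Of the listed edges, {W—X, P—W, Q—W, R—T} are in the MST → 4.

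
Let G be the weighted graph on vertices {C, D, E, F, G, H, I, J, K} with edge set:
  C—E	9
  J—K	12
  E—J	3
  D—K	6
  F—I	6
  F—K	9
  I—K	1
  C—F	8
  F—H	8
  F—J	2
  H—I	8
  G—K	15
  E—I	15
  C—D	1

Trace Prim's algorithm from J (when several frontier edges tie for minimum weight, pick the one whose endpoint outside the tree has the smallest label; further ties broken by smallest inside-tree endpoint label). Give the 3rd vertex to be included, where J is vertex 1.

Prim's algorithm from J:
Step 1: cheapest edge leaving the tree is F—J (2); add F.
Step 2: cheapest edge leaving the tree is E—J (3); add E.
Step 3: cheapest edge leaving the tree is F—I (6); add I.
Step 4: cheapest edge leaving the tree is I—K (1); add K.
Step 5: cheapest edge leaving the tree is D—K (6); add D.
Step 6: cheapest edge leaving the tree is C—D (1); add C.
Step 7: cheapest edge leaving the tree is F—H (8); add H.
Step 8: cheapest edge leaving the tree is G—K (15); add G.
Vertex order: J, F, E, I, K, D, C, H, G. The 3rd vertex is E.

E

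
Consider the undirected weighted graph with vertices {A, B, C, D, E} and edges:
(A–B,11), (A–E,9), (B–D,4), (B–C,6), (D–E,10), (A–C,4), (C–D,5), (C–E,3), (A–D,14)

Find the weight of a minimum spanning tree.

Kruskal's algorithm — process edges by increasing weight (ties by edge label):
C–E (3): add. Components now {A} {B} {C,E} {D}
A–C (4): add. Components now {A,C,E} {B} {D}
B–D (4): add. Components now {A,C,E} {B,D}
C–D (5): add. Components now {A,B,C,D,E}
MST edges: C–E, A–C, B–D, C–D; total weight 3+4+4+5 = 16.

16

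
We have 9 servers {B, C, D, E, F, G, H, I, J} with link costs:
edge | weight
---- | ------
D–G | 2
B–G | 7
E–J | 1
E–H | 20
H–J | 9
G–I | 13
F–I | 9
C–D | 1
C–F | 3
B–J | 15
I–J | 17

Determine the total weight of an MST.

47

Kruskal's algorithm — process edges by increasing weight (ties by edge label):
C–D (1): add — endpoints in different components.
E–J (1): add — endpoints in different components.
D–G (2): add — endpoints in different components.
C–F (3): add — endpoints in different components.
B–G (7): add — endpoints in different components.
F–I (9): add — endpoints in different components.
H–J (9): add — endpoints in different components.
G–I (13): skip — G and I already connected.
B–J (15): add — endpoints in different components.
MST edges: C–D, E–J, D–G, C–F, B–G, F–I, H–J, B–J; total weight 1+1+2+3+7+9+9+15 = 47.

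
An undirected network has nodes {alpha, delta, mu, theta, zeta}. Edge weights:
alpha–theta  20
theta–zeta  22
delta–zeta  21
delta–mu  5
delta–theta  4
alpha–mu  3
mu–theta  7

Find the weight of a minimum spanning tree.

33

Prim's algorithm from zeta:
Step 1: frontier [delta–zeta 21, theta–zeta 22] → take delta–zeta (21); add delta.
Step 2: frontier [delta–theta 4, delta–mu 5, theta–zeta 22] → take delta–theta (4); add theta.
Step 3: frontier [delta–mu 5, mu–theta 7, alpha–theta 20] → take delta–mu (5); add mu.
Step 4: frontier [alpha–mu 3, alpha–theta 20] → take alpha–mu (3); add alpha.
MST edges: delta–zeta, delta–theta, delta–mu, alpha–mu; total weight 21+4+5+3 = 33.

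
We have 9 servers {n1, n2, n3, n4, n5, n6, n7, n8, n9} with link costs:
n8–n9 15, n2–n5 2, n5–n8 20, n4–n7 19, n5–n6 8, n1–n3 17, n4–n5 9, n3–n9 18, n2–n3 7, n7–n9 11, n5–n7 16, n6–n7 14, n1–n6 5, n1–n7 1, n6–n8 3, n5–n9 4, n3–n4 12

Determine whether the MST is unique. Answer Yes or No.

Yes

Kruskal: consider edges lightest-first.
n1–n7 (1): add — endpoints in different components.
n2–n5 (2): add — endpoints in different components.
n6–n8 (3): add — endpoints in different components.
n5–n9 (4): add — endpoints in different components.
n1–n6 (5): add — endpoints in different components.
n2–n3 (7): add — endpoints in different components.
n5–n6 (8): add — endpoints in different components.
n4–n5 (9): add — endpoints in different components.
Every non-tree edge has weight strictly greater than the heaviest edge on the tree path between its endpoints, so the MST is unique.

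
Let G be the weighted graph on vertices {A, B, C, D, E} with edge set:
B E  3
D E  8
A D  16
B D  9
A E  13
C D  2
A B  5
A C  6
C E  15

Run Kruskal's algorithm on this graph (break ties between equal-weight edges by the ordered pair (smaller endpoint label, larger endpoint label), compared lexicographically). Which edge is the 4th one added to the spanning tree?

A-C

Sort edges by weight, then run Kruskal:
C D (2): add. Components now {A} {B} {C,D} {E}
B E (3): add. Components now {A} {B,E} {C,D}
A B (5): add. Components now {A,B,E} {C,D}
A C (6): add. Components now {A,B,C,D,E}
The 4th edge added is A C.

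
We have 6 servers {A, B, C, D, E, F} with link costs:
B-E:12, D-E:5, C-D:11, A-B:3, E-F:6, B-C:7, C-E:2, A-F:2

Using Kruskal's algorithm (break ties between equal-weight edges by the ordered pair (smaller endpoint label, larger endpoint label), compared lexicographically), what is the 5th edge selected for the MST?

Sort edges by weight, then run Kruskal:
A-F (2): add. Components now {A,F} {B} {C} {D} {E}
C-E (2): add. Components now {A,F} {B} {C,E} {D}
A-B (3): add. Components now {A,B,F} {C,E} {D}
D-E (5): add. Components now {A,B,F} {C,D,E}
E-F (6): add. Components now {A,B,C,D,E,F}
The 5th edge added is E-F.

E-F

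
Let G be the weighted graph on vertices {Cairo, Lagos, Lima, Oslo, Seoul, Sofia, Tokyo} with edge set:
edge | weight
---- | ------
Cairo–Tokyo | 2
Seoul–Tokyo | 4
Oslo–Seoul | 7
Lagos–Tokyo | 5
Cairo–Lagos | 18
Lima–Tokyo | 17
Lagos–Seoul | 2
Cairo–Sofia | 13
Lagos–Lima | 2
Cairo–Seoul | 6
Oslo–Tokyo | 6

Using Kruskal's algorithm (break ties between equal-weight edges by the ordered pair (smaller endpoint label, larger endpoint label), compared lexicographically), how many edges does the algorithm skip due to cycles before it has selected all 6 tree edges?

Kruskal's algorithm — process edges by increasing weight (ties by edge label):
Cairo–Tokyo (2): add — endpoints in different components.
Lagos–Lima (2): add — endpoints in different components.
Lagos–Seoul (2): add — endpoints in different components.
Seoul–Tokyo (4): add — endpoints in different components.
Lagos–Tokyo (5): skip — Tokyo and Lagos already connected.
Cairo–Seoul (6): skip — Cairo and Seoul already connected.
Oslo–Tokyo (6): add — endpoints in different components.
Oslo–Seoul (7): skip — Oslo and Seoul already connected.
Cairo–Sofia (13): add — endpoints in different components.
Edges rejected before the tree was complete: 3.

3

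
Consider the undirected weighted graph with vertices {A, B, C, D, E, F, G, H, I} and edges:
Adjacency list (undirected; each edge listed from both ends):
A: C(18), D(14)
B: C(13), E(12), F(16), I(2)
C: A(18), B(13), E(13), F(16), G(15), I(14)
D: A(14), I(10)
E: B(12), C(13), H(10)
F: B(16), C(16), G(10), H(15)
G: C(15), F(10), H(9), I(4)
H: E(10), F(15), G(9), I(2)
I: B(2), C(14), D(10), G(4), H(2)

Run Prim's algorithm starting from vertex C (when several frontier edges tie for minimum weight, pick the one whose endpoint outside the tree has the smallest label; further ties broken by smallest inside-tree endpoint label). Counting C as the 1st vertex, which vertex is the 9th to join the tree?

Prim's algorithm from C:
Step 1: cheapest edge leaving the tree is B—C (13); add B.
Step 2: cheapest edge leaving the tree is B—I (2); add I.
Step 3: cheapest edge leaving the tree is H—I (2); add H.
Step 4: cheapest edge leaving the tree is G—I (4); add G.
Step 5: cheapest edge leaving the tree is D—I (10); add D.
Step 6: cheapest edge leaving the tree is E—H (10); add E.
Step 7: cheapest edge leaving the tree is F—G (10); add F.
Step 8: cheapest edge leaving the tree is A—D (14); add A.
Vertex order: C, B, I, H, G, D, E, F, A. The 9th vertex is A.

A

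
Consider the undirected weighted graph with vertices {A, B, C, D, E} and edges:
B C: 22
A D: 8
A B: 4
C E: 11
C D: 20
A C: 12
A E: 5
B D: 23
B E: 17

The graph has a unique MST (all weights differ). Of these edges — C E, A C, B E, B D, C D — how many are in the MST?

1

Kruskal's algorithm — process edges by increasing weight (ties by edge label):
A B (4): add. Components now {A,B} {C} {D} {E}
A E (5): add. Components now {A,B,E} {C} {D}
A D (8): add. Components now {A,B,D,E} {C}
C E (11): add. Components now {A,B,C,D,E}
MST edge set: {A B, A E, A D, C E}.
Of the listed edges, {C E} are in the MST → 1.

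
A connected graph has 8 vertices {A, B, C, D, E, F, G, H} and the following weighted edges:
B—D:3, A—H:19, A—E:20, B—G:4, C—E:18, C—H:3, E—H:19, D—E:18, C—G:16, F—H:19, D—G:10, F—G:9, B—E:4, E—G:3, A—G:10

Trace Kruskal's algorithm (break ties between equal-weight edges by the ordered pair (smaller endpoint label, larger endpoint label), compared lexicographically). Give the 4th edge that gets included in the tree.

B-E

Sort edges by weight, then run Kruskal:
B—D (3): add — endpoints in different components.
C—H (3): add — endpoints in different components.
E—G (3): add — endpoints in different components.
B—E (4): add — endpoints in different components.
B—G (4): skip — B and G already connected.
F—G (9): add — endpoints in different components.
A—G (10): add — endpoints in different components.
D—G (10): skip — D and G already connected.
C—G (16): add — endpoints in different components.
The 4th edge added is B—E.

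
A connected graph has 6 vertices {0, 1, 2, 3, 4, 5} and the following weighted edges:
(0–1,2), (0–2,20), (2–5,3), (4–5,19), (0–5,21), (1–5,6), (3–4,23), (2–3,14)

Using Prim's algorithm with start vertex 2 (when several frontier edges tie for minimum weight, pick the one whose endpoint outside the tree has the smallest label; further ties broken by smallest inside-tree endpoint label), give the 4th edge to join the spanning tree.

Grow the tree from 2 using Prim:
Step 1: frontier [2–5 3, 2–3 14, 0–2 20] → take 2–5 (3); add 5.
Step 2: frontier [2–3 14, 0–2 20, 1–5 6, 4–5 19, 0–5 21] → take 1–5 (6); add 1.
Step 3: frontier [0–1 2, 2–3 14, 0–2 20, 4–5 19, 0–5 21] → take 0–1 (2); add 0.
Step 4: frontier [2–3 14, 4–5 19] → take 2–3 (14); add 3.
Step 5: frontier [3–4 23, 4–5 19] → take 4–5 (19); add 4.
The 4th edge added is 2–3.

2-3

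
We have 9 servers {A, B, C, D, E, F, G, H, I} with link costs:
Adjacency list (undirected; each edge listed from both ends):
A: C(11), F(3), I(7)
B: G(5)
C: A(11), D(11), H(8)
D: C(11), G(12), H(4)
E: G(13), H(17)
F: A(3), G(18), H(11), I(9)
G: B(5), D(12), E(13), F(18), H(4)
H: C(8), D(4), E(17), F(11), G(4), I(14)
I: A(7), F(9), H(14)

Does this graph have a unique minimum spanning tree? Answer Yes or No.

Kruskal's algorithm — process edges by increasing weight (ties by edge label):
A F (3): add — endpoints in different components.
D H (4): add — endpoints in different components.
G H (4): add — endpoints in different components.
B G (5): add — endpoints in different components.
A I (7): add — endpoints in different components.
C H (8): add — endpoints in different components.
F I (9): skip — F and I already connected.
A C (11): add — endpoints in different components.
C D (11): skip — C and D already connected.
F H (11): skip — F and H already connected.
D G (12): skip — D and G already connected.
E G (13): add — endpoints in different components.
Non-tree edge F H has weight 11, equal to the heaviest edge on its tree cycle — swapping gives another MST of the same weight. Not unique.

No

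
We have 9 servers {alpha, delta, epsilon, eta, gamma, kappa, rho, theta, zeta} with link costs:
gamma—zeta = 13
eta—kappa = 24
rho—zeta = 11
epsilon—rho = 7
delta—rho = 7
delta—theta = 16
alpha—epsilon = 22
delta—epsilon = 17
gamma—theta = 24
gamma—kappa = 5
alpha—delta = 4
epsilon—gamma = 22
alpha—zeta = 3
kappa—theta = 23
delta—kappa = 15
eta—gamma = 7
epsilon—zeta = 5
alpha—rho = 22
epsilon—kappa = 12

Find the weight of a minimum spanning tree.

59

Kruskal: consider edges lightest-first.
alpha—zeta (3): add — endpoints in different components.
alpha—delta (4): add — endpoints in different components.
epsilon—zeta (5): add — endpoints in different components.
gamma—kappa (5): add — endpoints in different components.
delta—rho (7): add — endpoints in different components.
epsilon—rho (7): skip — rho and epsilon already connected.
eta—gamma (7): add — endpoints in different components.
rho—zeta (11): skip — rho and zeta already connected.
epsilon—kappa (12): add — endpoints in different components.
gamma—zeta (13): skip — gamma and zeta already connected.
delta—kappa (15): skip — kappa and delta already connected.
delta—theta (16): add — endpoints in different components.
MST edges: alpha—zeta, alpha—delta, epsilon—zeta, gamma—kappa, delta—rho, eta—gamma, epsilon—kappa, delta—theta; total weight 3+4+5+5+7+7+12+16 = 59.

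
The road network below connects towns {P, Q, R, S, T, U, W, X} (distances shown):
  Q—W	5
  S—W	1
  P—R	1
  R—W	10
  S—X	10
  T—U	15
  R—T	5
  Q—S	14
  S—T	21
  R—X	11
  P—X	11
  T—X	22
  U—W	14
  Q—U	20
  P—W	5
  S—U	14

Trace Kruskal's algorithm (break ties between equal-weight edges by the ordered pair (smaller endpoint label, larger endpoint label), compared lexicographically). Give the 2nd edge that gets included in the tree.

Kruskal's algorithm — process edges by increasing weight (ties by edge label):
P—R (1): add — endpoints in different components.
S—W (1): add — endpoints in different components.
P—W (5): add — endpoints in different components.
Q—W (5): add — endpoints in different components.
R—T (5): add — endpoints in different components.
R—W (10): skip — R and W already connected.
S—X (10): add — endpoints in different components.
P—X (11): skip — P and X already connected.
R—X (11): skip — R and X already connected.
Q—S (14): skip — S and Q already connected.
S—U (14): add — endpoints in different components.
The 2nd edge added is S—W.

S-W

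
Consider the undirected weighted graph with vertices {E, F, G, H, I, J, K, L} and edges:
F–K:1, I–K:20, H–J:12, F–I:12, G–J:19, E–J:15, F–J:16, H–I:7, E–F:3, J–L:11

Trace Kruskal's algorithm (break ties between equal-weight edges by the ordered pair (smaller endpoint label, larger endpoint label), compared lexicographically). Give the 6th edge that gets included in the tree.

H-J

Kruskal's algorithm — process edges by increasing weight (ties by edge label):
F–K (1): add — endpoints in different components.
E–F (3): add — endpoints in different components.
H–I (7): add — endpoints in different components.
J–L (11): add — endpoints in different components.
F–I (12): add — endpoints in different components.
H–J (12): add — endpoints in different components.
E–J (15): skip — E and J already connected.
F–J (16): skip — F and J already connected.
G–J (19): add — endpoints in different components.
The 6th edge added is H–J.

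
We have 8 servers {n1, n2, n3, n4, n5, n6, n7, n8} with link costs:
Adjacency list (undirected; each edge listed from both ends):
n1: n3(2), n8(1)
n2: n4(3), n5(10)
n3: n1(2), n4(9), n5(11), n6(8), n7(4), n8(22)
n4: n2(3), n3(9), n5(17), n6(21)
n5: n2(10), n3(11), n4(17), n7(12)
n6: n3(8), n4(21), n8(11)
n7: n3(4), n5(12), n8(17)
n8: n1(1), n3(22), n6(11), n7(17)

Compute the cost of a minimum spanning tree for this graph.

Kruskal: consider edges lightest-first.
n1-n8 (1): add — endpoints in different components.
n1-n3 (2): add — endpoints in different components.
n2-n4 (3): add — endpoints in different components.
n3-n7 (4): add — endpoints in different components.
n3-n6 (8): add — endpoints in different components.
n3-n4 (9): add — endpoints in different components.
n2-n5 (10): add — endpoints in different components.
MST edges: n1-n8, n1-n3, n2-n4, n3-n7, n3-n6, n3-n4, n2-n5; total weight 1+2+3+4+8+9+10 = 37.

37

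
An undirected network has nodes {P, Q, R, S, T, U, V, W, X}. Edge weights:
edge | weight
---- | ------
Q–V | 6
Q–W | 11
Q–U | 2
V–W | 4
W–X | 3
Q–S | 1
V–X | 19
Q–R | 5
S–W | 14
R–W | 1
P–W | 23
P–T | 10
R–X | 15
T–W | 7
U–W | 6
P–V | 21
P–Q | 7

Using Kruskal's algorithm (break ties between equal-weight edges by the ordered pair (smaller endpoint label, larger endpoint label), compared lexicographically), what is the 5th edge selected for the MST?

V-W

Kruskal: consider edges lightest-first.
Q–S (1): add — endpoints in different components.
R–W (1): add — endpoints in different components.
Q–U (2): add — endpoints in different components.
W–X (3): add — endpoints in different components.
V–W (4): add — endpoints in different components.
Q–R (5): add — endpoints in different components.
Q–V (6): skip — Q and V already connected.
U–W (6): skip — U and W already connected.
P–Q (7): add — endpoints in different components.
T–W (7): add — endpoints in different components.
The 5th edge added is V–W.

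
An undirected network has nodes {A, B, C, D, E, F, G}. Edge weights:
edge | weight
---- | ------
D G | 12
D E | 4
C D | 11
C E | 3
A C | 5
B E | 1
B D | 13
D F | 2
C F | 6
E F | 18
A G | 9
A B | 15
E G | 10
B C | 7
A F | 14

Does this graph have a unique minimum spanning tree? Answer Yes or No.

Sort edges by weight, then run Kruskal:
B E (1): add. Components now {A} {B,E} {C} {D} {F} {G}
D F (2): add. Components now {A} {B,E} {C} {D,F} {G}
C E (3): add. Components now {A} {B,C,E} {D,F} {G}
D E (4): add. Components now {A} {B,C,D,E,F} {G}
A C (5): add. Components now {A,B,C,D,E,F} {G}
C F (6): skip — C and F already connected.
B C (7): skip — B and C already connected.
A G (9): add. Components now {A,B,C,D,E,F,G}
Every non-tree edge has weight strictly greater than the heaviest edge on the tree path between its endpoints, so the MST is unique.

Yes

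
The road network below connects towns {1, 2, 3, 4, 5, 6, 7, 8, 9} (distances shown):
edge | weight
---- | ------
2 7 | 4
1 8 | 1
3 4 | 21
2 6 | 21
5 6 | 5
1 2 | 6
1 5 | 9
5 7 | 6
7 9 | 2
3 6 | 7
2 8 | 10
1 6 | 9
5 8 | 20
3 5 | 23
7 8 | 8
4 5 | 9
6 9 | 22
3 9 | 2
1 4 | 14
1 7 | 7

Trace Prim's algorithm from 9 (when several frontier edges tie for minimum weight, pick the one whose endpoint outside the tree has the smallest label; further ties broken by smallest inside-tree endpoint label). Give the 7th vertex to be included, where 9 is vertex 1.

Prim, starting at 9.
Step 1: cheapest edge leaving the tree is 3 9 (2); add 3.
Step 2: cheapest edge leaving the tree is 7 9 (2); add 7.
Step 3: cheapest edge leaving the tree is 2 7 (4); add 2.
Step 4: cheapest edge leaving the tree is 1 2 (6); add 1.
Step 5: cheapest edge leaving the tree is 1 8 (1); add 8.
Step 6: cheapest edge leaving the tree is 5 7 (6); add 5.
Step 7: cheapest edge leaving the tree is 5 6 (5); add 6.
Step 8: cheapest edge leaving the tree is 4 5 (9); add 4.
Vertex order: 9, 3, 7, 2, 1, 8, 5, 6, 4. The 7th vertex is 5.

5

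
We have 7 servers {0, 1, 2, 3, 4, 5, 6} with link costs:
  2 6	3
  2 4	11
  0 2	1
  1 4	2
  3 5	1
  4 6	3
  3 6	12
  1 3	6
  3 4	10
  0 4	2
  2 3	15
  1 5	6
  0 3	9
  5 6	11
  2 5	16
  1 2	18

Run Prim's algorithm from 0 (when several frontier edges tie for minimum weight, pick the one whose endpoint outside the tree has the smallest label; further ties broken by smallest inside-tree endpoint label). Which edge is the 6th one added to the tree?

Prim, starting at 0.
Step 1: cheapest edge leaving the tree is 0 2 (1); add 2.
Step 2: cheapest edge leaving the tree is 0 4 (2); add 4.
Step 3: cheapest edge leaving the tree is 1 4 (2); add 1.
Step 4: cheapest edge leaving the tree is 2 6 (3); add 6.
Step 5: cheapest edge leaving the tree is 1 3 (6); add 3.
Step 6: cheapest edge leaving the tree is 3 5 (1); add 5.
The 6th edge added is 3 5.

3-5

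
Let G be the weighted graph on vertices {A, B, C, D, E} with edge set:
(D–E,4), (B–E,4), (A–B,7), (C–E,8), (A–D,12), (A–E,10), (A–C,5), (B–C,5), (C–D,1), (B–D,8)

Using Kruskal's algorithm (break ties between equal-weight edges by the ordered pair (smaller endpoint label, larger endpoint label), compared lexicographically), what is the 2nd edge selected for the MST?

Kruskal's algorithm — process edges by increasing weight (ties by edge label):
C–D (1): add. Components now {A} {B} {C,D} {E}
B–E (4): add. Components now {A} {B,E} {C,D}
D–E (4): add. Components now {A} {B,C,D,E}
A–C (5): add. Components now {A,B,C,D,E}
The 2nd edge added is B–E.

B-E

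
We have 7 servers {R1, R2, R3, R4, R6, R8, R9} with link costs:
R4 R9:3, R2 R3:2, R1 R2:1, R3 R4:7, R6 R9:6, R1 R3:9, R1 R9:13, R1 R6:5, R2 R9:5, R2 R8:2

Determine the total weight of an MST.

Sort edges by weight, then run Kruskal:
R1 R2 (1): add. Components now {R1,R2} {R6} {R4} {R8} {R9} {R3}
R2 R3 (2): add. Components now {R1,R2,R3} {R6} {R4} {R8} {R9}
R2 R8 (2): add. Components now {R1,R2,R3,R8} {R6} {R4} {R9}
R4 R9 (3): add. Components now {R1,R2,R3,R8} {R6} {R4,R9}
R1 R6 (5): add. Components now {R1,R2,R3,R6,R8} {R4,R9}
R2 R9 (5): add. Components now {R1,R2,R3,R4,R6,R8,R9}
MST edges: R1 R2, R2 R3, R2 R8, R4 R9, R1 R6, R2 R9; total weight 1+2+2+3+5+5 = 18.

18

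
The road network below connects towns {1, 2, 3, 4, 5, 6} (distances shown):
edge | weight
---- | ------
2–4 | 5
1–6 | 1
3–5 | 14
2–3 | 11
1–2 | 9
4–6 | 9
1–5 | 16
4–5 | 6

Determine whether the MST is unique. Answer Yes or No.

Sort edges by weight, then run Kruskal:
1–6 (1): add — endpoints in different components.
2–4 (5): add — endpoints in different components.
4–5 (6): add — endpoints in different components.
1–2 (9): add — endpoints in different components.
4–6 (9): skip — 4 and 6 already connected.
2–3 (11): add — endpoints in different components.
Non-tree edge 4–6 has weight 9, equal to the heaviest edge on its tree cycle — swapping gives another MST of the same weight. Not unique.

No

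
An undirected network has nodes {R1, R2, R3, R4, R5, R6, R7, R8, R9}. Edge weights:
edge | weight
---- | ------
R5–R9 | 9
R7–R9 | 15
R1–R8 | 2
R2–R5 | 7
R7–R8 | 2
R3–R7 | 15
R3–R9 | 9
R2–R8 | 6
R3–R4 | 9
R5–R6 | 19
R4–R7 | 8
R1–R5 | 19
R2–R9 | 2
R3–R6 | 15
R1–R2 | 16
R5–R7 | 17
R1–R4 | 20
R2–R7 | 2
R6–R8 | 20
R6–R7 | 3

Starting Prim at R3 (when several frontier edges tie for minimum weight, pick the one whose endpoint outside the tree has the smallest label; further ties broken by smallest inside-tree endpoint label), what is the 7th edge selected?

R6-R7

Prim's algorithm from R3:
Step 1: cheapest edge leaving the tree is R3–R4 (9); add R4.
Step 2: cheapest edge leaving the tree is R4–R7 (8); add R7.
Step 3: cheapest edge leaving the tree is R2–R7 (2); add R2.
Step 4: cheapest edge leaving the tree is R7–R8 (2); add R8.
Step 5: cheapest edge leaving the tree is R1–R8 (2); add R1.
Step 6: cheapest edge leaving the tree is R2–R9 (2); add R9.
Step 7: cheapest edge leaving the tree is R6–R7 (3); add R6.
Step 8: cheapest edge leaving the tree is R2–R5 (7); add R5.
The 7th edge added is R6–R7.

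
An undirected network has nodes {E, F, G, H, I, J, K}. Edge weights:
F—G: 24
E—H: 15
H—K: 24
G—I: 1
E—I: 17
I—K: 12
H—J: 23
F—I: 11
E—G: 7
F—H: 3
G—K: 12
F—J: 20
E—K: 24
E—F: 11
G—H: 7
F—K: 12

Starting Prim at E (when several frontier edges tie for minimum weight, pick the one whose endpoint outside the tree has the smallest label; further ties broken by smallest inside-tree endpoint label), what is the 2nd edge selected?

G-I

Grow the tree from E using Prim:
Step 1: cheapest edge leaving the tree is E—G (7); add G.
Step 2: cheapest edge leaving the tree is G—I (1); add I.
Step 3: cheapest edge leaving the tree is G—H (7); add H.
Step 4: cheapest edge leaving the tree is F—H (3); add F.
Step 5: cheapest edge leaving the tree is F—K (12); add K.
Step 6: cheapest edge leaving the tree is F—J (20); add J.
The 2nd edge added is G—I.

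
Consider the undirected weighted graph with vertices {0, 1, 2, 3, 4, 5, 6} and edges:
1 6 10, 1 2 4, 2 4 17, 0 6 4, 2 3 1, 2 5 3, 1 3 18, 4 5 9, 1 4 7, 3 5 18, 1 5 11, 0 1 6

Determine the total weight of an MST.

25

Sort edges by weight, then run Kruskal:
2 3 (1): add. Components now {0} {1} {2,3} {4} {5} {6}
2 5 (3): add. Components now {0} {1} {2,3,5} {4} {6}
0 6 (4): add. Components now {0,6} {1} {2,3,5} {4}
1 2 (4): add. Components now {0,6} {1,2,3,5} {4}
0 1 (6): add. Components now {0,1,2,3,5,6} {4}
1 4 (7): add. Components now {0,1,2,3,4,5,6}
MST edges: 2 3, 2 5, 0 6, 1 2, 0 1, 1 4; total weight 1+3+4+4+6+7 = 25.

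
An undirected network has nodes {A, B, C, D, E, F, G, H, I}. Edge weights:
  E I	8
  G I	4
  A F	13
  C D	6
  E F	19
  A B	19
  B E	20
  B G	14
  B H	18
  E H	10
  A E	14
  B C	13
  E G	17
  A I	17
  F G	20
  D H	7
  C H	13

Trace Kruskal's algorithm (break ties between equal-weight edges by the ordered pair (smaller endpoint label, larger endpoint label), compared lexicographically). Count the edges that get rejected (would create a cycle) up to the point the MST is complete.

1

Kruskal: consider edges lightest-first.
G I (4): add — endpoints in different components.
C D (6): add — endpoints in different components.
D H (7): add — endpoints in different components.
E I (8): add — endpoints in different components.
E H (10): add — endpoints in different components.
A F (13): add — endpoints in different components.
B C (13): add — endpoints in different components.
C H (13): skip — C and H already connected.
A E (14): add — endpoints in different components.
Edges rejected before the tree was complete: 1.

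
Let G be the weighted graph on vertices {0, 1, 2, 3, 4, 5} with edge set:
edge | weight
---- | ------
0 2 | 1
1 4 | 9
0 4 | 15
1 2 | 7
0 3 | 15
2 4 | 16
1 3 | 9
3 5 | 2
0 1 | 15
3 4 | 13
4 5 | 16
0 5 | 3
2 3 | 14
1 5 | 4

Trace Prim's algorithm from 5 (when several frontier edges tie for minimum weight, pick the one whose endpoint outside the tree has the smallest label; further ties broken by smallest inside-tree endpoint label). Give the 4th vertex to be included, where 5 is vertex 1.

2

Prim, starting at 5.
Step 1: cheapest edge leaving the tree is 3 5 (2); add 3.
Step 2: cheapest edge leaving the tree is 0 5 (3); add 0.
Step 3: cheapest edge leaving the tree is 0 2 (1); add 2.
Step 4: cheapest edge leaving the tree is 1 5 (4); add 1.
Step 5: cheapest edge leaving the tree is 1 4 (9); add 4.
Vertex order: 5, 3, 0, 2, 1, 4. The 4th vertex is 2.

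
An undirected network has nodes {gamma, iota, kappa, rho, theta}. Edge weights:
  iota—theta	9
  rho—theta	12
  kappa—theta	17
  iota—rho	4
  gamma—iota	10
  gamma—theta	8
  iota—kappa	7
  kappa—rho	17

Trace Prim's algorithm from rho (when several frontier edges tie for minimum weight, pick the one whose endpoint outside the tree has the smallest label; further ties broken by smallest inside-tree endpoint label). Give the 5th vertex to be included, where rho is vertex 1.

Prim, starting at rho.
Step 1: frontier [iota—rho 4, rho—theta 12, kappa—rho 17] → take iota—rho (4); add iota.
Step 2: frontier [iota—kappa 7, iota—theta 9, gamma—iota 10, rho—theta 12, kappa—rho 17] → take iota—kappa (7); add kappa.
Step 3: frontier [iota—theta 9, gamma—iota 10, kappa—theta 17, rho—theta 12] → take iota—theta (9); add theta.
Step 4: frontier [gamma—iota 10, gamma—theta 8] → take gamma—theta (8); add gamma.
Vertex order: rho, iota, kappa, theta, gamma. The 5th vertex is gamma.

gamma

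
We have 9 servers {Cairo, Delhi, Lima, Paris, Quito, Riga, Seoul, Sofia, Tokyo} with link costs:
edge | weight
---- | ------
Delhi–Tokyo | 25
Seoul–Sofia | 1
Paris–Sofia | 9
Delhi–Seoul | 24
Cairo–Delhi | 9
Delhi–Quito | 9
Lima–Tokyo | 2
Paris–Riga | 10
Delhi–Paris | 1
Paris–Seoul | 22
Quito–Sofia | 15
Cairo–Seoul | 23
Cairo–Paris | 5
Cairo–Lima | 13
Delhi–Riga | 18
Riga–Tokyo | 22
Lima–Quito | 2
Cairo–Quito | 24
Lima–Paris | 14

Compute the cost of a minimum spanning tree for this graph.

39

Kruskal: consider edges lightest-first.
Delhi–Paris (1): add — endpoints in different components.
Seoul–Sofia (1): add — endpoints in different components.
Lima–Quito (2): add — endpoints in different components.
Lima–Tokyo (2): add — endpoints in different components.
Cairo–Paris (5): add — endpoints in different components.
Cairo–Delhi (9): skip — Delhi and Cairo already connected.
Delhi–Quito (9): add — endpoints in different components.
Paris–Sofia (9): add — endpoints in different components.
Paris–Riga (10): add — endpoints in different components.
MST edges: Delhi–Paris, Seoul–Sofia, Lima–Quito, Lima–Tokyo, Cairo–Paris, Delhi–Quito, Paris–Sofia, Paris–Riga; total weight 1+1+2+2+5+9+9+10 = 39.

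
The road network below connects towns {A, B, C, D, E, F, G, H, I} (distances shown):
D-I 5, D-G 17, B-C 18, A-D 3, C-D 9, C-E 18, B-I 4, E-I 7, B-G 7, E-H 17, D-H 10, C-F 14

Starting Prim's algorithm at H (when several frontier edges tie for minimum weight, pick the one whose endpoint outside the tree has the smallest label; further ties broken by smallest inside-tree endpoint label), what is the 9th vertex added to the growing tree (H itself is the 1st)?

F

Prim, starting at H.
Step 1: cheapest edge leaving the tree is D-H (10); add D.
Step 2: cheapest edge leaving the tree is A-D (3); add A.
Step 3: cheapest edge leaving the tree is D-I (5); add I.
Step 4: cheapest edge leaving the tree is B-I (4); add B.
Step 5: cheapest edge leaving the tree is E-I (7); add E.
Step 6: cheapest edge leaving the tree is B-G (7); add G.
Step 7: cheapest edge leaving the tree is C-D (9); add C.
Step 8: cheapest edge leaving the tree is C-F (14); add F.
Vertex order: H, D, A, I, B, E, G, C, F. The 9th vertex is F.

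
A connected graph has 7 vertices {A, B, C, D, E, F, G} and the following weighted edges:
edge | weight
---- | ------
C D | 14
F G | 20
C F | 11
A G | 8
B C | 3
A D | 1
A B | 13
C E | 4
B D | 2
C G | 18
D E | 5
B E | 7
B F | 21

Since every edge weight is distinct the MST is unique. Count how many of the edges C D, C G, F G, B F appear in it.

0

Kruskal: consider edges lightest-first.
A D (1): add — endpoints in different components.
B D (2): add — endpoints in different components.
B C (3): add — endpoints in different components.
C E (4): add — endpoints in different components.
D E (5): skip — D and E already connected.
B E (7): skip — B and E already connected.
A G (8): add — endpoints in different components.
C F (11): add — endpoints in different components.
MST edge set: {A D, B D, B C, C E, A G, C F}.
Of the listed edges, {} are in the MST → 0.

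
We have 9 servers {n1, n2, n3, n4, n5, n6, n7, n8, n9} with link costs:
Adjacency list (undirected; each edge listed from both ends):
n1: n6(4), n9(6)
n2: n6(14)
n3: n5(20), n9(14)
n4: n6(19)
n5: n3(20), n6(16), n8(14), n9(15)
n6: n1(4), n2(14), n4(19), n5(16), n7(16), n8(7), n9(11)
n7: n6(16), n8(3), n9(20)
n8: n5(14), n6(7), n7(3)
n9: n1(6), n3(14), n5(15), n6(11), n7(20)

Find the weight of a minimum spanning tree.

81

Kruskal's algorithm — process edges by increasing weight (ties by edge label):
n7–n8 (3): add — endpoints in different components.
n1–n6 (4): add — endpoints in different components.
n1–n9 (6): add — endpoints in different components.
n6–n8 (7): add — endpoints in different components.
n6–n9 (11): skip — n6 and n9 already connected.
n2–n6 (14): add — endpoints in different components.
n3–n9 (14): add — endpoints in different components.
n5–n8 (14): add — endpoints in different components.
n5–n9 (15): skip — n5 and n9 already connected.
n5–n6 (16): skip — n5 and n6 already connected.
n6–n7 (16): skip — n6 and n7 already connected.
n4–n6 (19): add — endpoints in different components.
MST edges: n7–n8, n1–n6, n1–n9, n6–n8, n2–n6, n3–n9, n5–n8, n4–n6; total weight 3+4+6+7+14+14+14+19 = 81.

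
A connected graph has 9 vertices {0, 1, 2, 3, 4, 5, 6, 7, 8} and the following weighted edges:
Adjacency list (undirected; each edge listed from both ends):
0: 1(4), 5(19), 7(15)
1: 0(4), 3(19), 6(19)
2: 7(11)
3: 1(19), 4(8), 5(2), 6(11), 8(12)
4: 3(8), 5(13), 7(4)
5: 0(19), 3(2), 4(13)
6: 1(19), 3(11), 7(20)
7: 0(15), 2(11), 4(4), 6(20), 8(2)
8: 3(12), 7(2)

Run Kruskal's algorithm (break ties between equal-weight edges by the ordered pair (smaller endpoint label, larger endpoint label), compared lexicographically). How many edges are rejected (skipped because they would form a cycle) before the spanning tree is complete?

Kruskal: consider edges lightest-first.
3-5 (2): add — endpoints in different components.
7-8 (2): add — endpoints in different components.
0-1 (4): add — endpoints in different components.
4-7 (4): add — endpoints in different components.
3-4 (8): add — endpoints in different components.
2-7 (11): add — endpoints in different components.
3-6 (11): add — endpoints in different components.
3-8 (12): skip — 3 and 8 already connected.
4-5 (13): skip — 4 and 5 already connected.
0-7 (15): add — endpoints in different components.
Edges rejected before the tree was complete: 2.

2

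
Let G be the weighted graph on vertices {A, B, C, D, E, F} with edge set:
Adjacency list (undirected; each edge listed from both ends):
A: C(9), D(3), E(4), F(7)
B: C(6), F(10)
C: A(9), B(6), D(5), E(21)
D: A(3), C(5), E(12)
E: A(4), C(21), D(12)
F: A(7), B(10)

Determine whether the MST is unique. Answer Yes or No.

Kruskal's algorithm — process edges by increasing weight (ties by edge label):
A—D (3): add — endpoints in different components.
A—E (4): add — endpoints in different components.
C—D (5): add — endpoints in different components.
B—C (6): add — endpoints in different components.
A—F (7): add — endpoints in different components.
Every non-tree edge has weight strictly greater than the heaviest edge on the tree path between its endpoints, so the MST is unique.

Yes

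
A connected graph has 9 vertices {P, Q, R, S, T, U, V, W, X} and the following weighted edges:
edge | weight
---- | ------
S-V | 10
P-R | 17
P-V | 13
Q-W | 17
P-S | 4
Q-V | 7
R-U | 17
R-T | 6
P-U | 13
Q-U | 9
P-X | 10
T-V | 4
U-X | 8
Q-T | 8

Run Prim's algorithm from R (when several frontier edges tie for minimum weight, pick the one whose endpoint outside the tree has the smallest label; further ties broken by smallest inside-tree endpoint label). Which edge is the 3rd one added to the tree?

Q-V

Prim, starting at R.
Step 1: cheapest edge leaving the tree is R-T (6); add T.
Step 2: cheapest edge leaving the tree is T-V (4); add V.
Step 3: cheapest edge leaving the tree is Q-V (7); add Q.
Step 4: cheapest edge leaving the tree is Q-U (9); add U.
Step 5: cheapest edge leaving the tree is U-X (8); add X.
Step 6: cheapest edge leaving the tree is P-X (10); add P.
Step 7: cheapest edge leaving the tree is P-S (4); add S.
Step 8: cheapest edge leaving the tree is Q-W (17); add W.
The 3rd edge added is Q-V.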